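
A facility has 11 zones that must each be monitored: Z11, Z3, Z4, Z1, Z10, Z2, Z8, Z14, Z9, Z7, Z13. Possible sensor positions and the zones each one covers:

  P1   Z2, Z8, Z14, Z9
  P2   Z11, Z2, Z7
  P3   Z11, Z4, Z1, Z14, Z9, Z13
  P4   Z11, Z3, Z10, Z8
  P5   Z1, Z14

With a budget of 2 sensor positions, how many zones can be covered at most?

Choosing P3, P4 covers {Z11, Z3, Z4, Z1, Z10, Z8, Z14, Z9, Z13} — 9 zones.
No choice of 2 sensor positions does better; here Z2, Z7 are left uncovered.

9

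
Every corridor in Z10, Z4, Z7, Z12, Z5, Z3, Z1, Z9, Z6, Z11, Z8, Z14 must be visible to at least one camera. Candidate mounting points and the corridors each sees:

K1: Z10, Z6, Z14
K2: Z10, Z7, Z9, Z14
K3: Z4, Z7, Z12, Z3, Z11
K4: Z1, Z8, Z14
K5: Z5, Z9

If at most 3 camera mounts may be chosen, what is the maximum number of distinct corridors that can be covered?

10

Choosing K1, K3, K4 covers {Z10, Z4, Z7, Z12, Z3, Z1, Z6, Z11, Z8, Z14} — 10 corridors.
No choice of 3 camera mounts does better; here Z5, Z9 are left uncovered.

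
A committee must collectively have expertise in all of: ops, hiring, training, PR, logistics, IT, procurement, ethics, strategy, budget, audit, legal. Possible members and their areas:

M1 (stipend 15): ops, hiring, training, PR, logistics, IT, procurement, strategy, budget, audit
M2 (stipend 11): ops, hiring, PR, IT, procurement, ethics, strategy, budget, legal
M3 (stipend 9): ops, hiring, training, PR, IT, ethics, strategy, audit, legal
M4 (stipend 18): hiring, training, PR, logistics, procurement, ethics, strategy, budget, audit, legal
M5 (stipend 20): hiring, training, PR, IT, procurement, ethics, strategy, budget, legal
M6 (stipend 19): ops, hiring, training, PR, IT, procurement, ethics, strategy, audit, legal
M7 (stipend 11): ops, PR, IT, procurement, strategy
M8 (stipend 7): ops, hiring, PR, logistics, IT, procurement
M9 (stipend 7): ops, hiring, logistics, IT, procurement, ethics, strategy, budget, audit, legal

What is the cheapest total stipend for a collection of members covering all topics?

M3, M9 cover every topic at stipend 9 + 7 = 16.
Any cover uses at least 2 members; among all covering selections none totals below 16.

16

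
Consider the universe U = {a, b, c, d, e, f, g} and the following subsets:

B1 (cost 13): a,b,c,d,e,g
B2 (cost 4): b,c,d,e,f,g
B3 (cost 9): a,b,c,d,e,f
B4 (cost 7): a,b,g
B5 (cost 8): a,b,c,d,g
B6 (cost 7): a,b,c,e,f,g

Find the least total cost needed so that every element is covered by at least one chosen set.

B2, B4 cover every element at cost 4 + 7 = 11.
Any cover uses at least 2 sets; among all covering selections none totals below 11.

11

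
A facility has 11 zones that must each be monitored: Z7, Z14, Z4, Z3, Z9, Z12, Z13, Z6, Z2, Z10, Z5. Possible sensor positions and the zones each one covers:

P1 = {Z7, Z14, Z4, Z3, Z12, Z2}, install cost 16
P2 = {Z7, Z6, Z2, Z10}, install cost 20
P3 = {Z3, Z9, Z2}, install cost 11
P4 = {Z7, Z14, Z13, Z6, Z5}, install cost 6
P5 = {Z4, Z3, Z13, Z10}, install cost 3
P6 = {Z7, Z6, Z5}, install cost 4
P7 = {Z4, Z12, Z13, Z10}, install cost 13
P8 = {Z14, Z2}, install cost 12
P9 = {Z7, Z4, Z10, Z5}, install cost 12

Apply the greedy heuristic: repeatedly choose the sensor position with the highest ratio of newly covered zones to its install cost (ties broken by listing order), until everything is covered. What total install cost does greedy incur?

34

Pick 1: P5 adds 4 new (Z4, Z3, Z13, Z10) at install cost 3 (ratio 4/3).
Pick 2: P6 adds 3 new (Z7, Z6, Z5) at install cost 4 (ratio 3/4).
Pick 3: P1 adds 3 new (Z14, Z12, Z2) at install cost 16 (ratio 3/16).
Pick 4: P3 adds 1 new (Z9) at install cost 11 (ratio 1/11).
Greedy total install cost: 3 + 4 + 16 + 11 = 34. (The true optimum is 30, so greedy overshoots here.)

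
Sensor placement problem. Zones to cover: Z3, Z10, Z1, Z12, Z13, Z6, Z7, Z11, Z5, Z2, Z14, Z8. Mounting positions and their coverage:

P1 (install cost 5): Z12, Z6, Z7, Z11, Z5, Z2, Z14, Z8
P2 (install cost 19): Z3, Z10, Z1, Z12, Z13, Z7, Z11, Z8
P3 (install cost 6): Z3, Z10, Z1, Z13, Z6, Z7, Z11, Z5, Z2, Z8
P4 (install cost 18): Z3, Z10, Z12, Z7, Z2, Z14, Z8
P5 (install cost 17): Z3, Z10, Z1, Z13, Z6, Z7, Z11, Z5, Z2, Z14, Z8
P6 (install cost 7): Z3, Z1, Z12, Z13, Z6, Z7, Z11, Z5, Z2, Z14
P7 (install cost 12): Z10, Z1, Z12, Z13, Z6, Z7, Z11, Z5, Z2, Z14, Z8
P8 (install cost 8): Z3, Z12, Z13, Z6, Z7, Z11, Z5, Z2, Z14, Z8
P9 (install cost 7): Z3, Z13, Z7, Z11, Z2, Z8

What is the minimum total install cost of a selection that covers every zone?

11

P1, P3 cover every zone at install cost 5 + 6 = 11.
Any cover uses at least 2 sensor positions; among all covering selections none totals below 11.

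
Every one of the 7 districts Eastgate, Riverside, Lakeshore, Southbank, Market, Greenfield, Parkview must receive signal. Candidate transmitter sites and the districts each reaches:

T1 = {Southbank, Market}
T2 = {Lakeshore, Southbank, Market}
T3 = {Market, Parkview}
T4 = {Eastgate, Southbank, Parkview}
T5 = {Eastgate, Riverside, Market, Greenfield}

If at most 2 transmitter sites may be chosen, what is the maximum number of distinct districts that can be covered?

6

Choosing T2, T5 covers {Eastgate, Riverside, Lakeshore, Southbank, Market, Greenfield} — 6 districts.
No choice of 2 transmitter sites does better; here Parkview is left uncovered.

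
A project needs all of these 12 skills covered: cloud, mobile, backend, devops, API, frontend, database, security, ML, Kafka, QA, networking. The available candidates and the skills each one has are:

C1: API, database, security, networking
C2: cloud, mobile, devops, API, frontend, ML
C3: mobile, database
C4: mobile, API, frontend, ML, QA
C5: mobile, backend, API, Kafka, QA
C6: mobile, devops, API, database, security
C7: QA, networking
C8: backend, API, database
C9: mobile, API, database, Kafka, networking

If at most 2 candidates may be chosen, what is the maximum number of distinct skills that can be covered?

9

Choosing C1, C2 covers {cloud, mobile, devops, API, frontend, database, security, ML, networking} — 9 skills.
No choice of 2 candidates does better; here backend, Kafka, QA are left uncovered.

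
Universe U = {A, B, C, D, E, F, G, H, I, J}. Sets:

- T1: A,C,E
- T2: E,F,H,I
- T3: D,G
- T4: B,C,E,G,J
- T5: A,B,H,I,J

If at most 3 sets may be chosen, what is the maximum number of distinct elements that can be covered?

9

Choosing T1, T2, T4 covers {A, B, C, E, F, G, H, I, J} — 9 elements.
No choice of 3 sets does better; here D is left uncovered.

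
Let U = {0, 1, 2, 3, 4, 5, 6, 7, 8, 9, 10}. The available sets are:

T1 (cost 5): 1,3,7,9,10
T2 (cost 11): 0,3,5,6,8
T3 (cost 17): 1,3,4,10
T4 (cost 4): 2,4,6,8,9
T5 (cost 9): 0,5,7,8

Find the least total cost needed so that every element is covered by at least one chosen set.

18

T1, T4, T5 cover every element at cost 5 + 4 + 9 = 18.
Any cover uses at least 3 sets; among all covering selections none totals below 18.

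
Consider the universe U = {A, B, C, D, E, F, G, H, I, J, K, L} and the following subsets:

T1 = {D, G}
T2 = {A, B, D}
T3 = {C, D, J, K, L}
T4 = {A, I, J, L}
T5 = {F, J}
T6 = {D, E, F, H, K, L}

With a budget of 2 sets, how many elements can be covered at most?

9

Choosing T4, T6 covers {A, D, E, F, H, I, J, K, L} — 9 elements.
No choice of 2 sets does better; here B, C, G are left uncovered.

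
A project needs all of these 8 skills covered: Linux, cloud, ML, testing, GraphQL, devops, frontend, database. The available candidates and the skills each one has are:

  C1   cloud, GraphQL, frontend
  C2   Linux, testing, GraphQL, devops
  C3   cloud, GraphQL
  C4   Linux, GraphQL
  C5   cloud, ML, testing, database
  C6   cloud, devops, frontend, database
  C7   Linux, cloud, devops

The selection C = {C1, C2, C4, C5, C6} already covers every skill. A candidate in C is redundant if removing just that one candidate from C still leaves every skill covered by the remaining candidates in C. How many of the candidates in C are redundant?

Drop C1: the rest still cover every skill — redundant.
Drop C2: the rest still cover every skill — redundant.
Drop C4: the rest still cover every skill — redundant.
Drop C5: ML uncovered — not redundant.
Drop C6: the rest still cover every skill — redundant.
4 redundant: C1, C2, C4, C6.

4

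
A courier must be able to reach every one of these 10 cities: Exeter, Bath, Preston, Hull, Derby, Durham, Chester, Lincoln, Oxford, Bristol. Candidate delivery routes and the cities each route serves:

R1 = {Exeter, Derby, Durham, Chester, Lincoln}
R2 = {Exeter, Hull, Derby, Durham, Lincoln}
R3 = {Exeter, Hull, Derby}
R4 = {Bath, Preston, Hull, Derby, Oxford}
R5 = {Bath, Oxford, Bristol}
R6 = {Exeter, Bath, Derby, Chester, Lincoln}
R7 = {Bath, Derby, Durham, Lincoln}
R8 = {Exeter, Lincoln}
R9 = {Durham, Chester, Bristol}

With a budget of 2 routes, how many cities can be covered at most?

Choosing R1, R4 covers {Exeter, Bath, Preston, Hull, Derby, Durham, Chester, Lincoln, Oxford} — 9 cities.
No choice of 2 routes does better; here Bristol is left uncovered.

9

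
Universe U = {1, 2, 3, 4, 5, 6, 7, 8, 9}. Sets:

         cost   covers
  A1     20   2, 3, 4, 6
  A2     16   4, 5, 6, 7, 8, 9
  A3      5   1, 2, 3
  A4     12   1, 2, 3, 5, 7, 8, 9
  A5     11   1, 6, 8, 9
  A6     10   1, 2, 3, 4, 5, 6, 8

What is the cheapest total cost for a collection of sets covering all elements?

21

A2, A3 cover every element at cost 16 + 5 = 21.
Any cover uses at least 2 sets; among all covering selections none totals below 21.
Greedy by coverage-per-cost would pick A6, A4 for 22 — worse than the optimum 21.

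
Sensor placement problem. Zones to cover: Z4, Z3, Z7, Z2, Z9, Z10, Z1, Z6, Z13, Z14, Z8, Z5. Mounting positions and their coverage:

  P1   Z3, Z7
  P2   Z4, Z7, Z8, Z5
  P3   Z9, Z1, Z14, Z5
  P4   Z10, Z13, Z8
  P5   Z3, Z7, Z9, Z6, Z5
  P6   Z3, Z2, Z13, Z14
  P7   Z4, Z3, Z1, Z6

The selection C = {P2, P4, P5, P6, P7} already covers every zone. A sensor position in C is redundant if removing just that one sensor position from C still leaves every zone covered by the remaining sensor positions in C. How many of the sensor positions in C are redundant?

Drop P2: the rest still cover every zone — redundant.
Drop P4: Z10 uncovered — not redundant.
Drop P5: Z9 uncovered — not redundant.
Drop P6: Z2, Z14 uncovered — not redundant.
Drop P7: Z1 uncovered — not redundant.
1 redundant: P2.

1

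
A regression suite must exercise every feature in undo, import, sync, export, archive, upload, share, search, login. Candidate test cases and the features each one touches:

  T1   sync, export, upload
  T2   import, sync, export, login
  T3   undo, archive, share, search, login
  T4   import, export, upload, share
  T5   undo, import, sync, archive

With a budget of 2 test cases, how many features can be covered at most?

8

Choosing T1, T3 covers {undo, sync, export, archive, upload, share, search, login} — 8 features.
No choice of 2 test cases does better; here import is left uncovered.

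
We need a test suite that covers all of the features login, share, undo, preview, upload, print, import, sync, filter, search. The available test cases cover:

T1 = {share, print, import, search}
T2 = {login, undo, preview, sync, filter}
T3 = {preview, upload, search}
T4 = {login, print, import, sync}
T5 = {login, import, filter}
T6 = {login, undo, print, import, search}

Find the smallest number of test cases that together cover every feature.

3

T1, T2, T3 together cover {login, share, undo, preview, upload, print, import, sync, filter, search} — every feature.
No 2 of the 6 test cases cover everything (all 15 pairs fall short), so 3 is minimum.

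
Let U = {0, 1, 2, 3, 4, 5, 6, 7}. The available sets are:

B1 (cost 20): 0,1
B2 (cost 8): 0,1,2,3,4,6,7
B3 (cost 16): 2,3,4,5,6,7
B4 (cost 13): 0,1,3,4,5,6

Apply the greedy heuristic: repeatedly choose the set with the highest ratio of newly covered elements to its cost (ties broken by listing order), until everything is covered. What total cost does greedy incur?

21

Pick 1: B2 adds 7 new (0, 1, 2, 3, 4, 6, 7) at cost 8 (ratio 7/8).
Pick 2: B4 adds 1 new (5) at cost 13 (ratio 1/13).
Greedy total cost: 8 + 13 = 21.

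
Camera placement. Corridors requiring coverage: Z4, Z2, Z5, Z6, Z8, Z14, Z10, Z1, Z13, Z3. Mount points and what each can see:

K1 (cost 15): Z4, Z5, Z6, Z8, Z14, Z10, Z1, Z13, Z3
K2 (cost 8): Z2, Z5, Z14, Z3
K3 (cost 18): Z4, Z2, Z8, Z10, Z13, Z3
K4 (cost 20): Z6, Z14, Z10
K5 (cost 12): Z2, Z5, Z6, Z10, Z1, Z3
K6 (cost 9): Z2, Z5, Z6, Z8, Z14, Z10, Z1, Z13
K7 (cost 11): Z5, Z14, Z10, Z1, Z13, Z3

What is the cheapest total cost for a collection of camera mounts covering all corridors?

K1, K2 cover every corridor at cost 15 + 8 = 23.
Any cover uses at least 2 camera mounts; among all covering selections none totals below 23.
Greedy by coverage-per-cost would pick K6, K1 for 24 — worse than the optimum 23.

23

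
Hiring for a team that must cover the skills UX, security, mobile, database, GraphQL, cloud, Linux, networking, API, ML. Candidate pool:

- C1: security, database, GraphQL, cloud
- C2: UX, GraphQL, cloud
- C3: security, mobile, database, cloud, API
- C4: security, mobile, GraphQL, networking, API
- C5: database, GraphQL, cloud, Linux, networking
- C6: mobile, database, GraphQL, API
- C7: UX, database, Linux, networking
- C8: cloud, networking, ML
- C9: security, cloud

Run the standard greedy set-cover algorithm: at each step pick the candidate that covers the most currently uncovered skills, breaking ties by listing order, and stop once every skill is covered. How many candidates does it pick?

4

Pick 1: C3 covers 5 new skills (security, mobile, database, cloud, API).
Pick 2: C5 covers 3 new skills (GraphQL, Linux, networking).
Pick 3: C2 covers 1 new skills (UX).
Pick 4: C8 covers 1 new skills (ML).
Greedy uses 4 candidates. (The true minimum is 3.)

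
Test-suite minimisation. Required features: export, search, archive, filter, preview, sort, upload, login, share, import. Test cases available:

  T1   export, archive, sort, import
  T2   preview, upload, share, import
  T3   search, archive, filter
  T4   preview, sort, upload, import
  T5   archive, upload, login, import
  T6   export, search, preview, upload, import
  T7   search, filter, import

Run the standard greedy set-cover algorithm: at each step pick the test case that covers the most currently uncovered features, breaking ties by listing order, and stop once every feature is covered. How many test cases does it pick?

5

Pick 1: T6 covers 5 new features (export, search, preview, upload, import).
Pick 2: T1 covers 2 new features (archive, sort).
Pick 3: T2 covers 1 new features (share).
Pick 4: T3 covers 1 new features (filter).
Pick 5: T5 covers 1 new features (login).
Greedy uses 5 test cases. (The true minimum is 4.)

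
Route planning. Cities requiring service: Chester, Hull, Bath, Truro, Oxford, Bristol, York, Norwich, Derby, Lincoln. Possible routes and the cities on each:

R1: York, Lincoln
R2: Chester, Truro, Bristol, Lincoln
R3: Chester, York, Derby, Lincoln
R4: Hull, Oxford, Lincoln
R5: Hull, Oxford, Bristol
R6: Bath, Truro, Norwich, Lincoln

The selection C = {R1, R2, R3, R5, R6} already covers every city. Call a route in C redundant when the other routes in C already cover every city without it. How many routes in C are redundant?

2

Drop R1: the rest still cover every city — redundant.
Drop R2: the rest still cover every city — redundant.
Drop R3: Derby uncovered — not redundant.
Drop R5: Hull, Oxford uncovered — not redundant.
Drop R6: Bath, Norwich uncovered — not redundant.
2 redundant: R1, R2.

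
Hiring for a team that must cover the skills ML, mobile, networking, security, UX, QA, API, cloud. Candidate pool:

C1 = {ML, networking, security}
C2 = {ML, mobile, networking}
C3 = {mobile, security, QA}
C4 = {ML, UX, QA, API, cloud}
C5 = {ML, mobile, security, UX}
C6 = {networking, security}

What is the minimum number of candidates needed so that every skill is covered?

C1, C2, C4 together cover {ML, mobile, networking, security, UX, QA, API, cloud} — every skill.
No 2 of the 6 candidates cover everything (all 15 pairs fall short), so 3 is minimum.

3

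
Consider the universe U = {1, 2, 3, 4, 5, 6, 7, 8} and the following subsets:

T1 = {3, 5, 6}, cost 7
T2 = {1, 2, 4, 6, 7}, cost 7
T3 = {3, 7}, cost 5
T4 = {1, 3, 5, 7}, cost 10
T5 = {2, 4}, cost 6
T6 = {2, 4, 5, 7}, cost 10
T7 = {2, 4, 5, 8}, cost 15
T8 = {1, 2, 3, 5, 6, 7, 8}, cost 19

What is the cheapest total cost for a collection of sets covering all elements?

25

T5, T8 cover every element at cost 6 + 19 = 25.
Any cover uses at least 2 sets; among all covering selections none totals below 25.
Greedy by coverage-per-cost would pick T2, T1, T7 for 29 — worse than the optimum 25.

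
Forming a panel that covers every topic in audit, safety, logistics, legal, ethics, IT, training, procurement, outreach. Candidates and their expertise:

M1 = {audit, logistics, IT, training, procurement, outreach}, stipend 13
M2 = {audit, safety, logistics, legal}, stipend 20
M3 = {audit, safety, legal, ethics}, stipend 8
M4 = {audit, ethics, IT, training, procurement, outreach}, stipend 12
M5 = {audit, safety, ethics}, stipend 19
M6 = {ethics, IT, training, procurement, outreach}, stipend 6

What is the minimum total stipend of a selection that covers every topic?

M1, M3 cover every topic at stipend 13 + 8 = 21.
Any cover uses at least 2 members; among all covering selections none totals below 21.
Greedy by coverage-per-stipend would pick M6, M3, M1 for 27 — worse than the optimum 21.

21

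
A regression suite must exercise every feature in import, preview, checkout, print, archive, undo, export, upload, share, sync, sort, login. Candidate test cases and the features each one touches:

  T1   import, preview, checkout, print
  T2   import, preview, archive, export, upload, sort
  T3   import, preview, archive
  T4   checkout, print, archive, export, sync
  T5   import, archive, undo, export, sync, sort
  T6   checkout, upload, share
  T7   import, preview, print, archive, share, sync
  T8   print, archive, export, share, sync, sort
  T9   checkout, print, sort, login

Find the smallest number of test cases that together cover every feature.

4

T1, T5, T6, T9 together cover {import, preview, checkout, print, archive, undo, export, upload, share, sync, sort, login} — every feature.
No 3 of the 9 test cases cover everything (all 84 triples fall short), so 4 is minimum.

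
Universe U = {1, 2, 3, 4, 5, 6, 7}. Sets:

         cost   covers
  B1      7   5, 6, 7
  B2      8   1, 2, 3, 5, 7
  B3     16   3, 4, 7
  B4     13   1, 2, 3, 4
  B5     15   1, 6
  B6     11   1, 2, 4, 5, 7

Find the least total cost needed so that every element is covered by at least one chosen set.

20

B1, B4 cover every element at cost 7 + 13 = 20.
Any cover uses at least 2 sets; among all covering selections none totals below 20.
Greedy by coverage-per-cost would pick B2, B1, B6 for 26 — worse than the optimum 20.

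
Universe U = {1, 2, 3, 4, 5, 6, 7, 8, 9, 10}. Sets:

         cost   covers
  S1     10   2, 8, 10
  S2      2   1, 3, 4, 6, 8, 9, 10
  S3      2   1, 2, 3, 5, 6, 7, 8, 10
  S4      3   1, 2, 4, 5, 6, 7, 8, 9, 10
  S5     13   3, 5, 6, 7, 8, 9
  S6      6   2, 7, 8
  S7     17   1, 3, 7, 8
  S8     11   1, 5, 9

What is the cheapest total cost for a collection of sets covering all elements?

4

S2, S3 cover every element at cost 2 + 2 = 4.
Any cover uses at least 2 sets; among all covering selections none totals below 4.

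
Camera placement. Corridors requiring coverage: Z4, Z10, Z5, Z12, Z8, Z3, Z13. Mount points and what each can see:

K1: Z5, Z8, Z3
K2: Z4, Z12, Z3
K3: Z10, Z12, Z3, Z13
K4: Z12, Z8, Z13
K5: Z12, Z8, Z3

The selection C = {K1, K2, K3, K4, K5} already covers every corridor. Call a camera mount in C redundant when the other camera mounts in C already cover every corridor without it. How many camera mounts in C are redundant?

2

Drop K1: Z5 uncovered — not redundant.
Drop K2: Z4 uncovered — not redundant.
Drop K3: Z10 uncovered — not redundant.
Drop K4: the rest still cover every corridor — redundant.
Drop K5: the rest still cover every corridor — redundant.
2 redundant: K4, K5.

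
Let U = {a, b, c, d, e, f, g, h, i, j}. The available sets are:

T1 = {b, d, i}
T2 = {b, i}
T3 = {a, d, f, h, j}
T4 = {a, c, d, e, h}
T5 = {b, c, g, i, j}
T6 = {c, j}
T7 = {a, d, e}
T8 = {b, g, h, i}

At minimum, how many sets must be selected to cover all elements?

3

T3, T4, T5 together cover {a, b, c, d, e, f, g, h, i, j} — every element.
No 2 of the 8 sets cover everything (all 28 pairs fall short), so 3 is minimum.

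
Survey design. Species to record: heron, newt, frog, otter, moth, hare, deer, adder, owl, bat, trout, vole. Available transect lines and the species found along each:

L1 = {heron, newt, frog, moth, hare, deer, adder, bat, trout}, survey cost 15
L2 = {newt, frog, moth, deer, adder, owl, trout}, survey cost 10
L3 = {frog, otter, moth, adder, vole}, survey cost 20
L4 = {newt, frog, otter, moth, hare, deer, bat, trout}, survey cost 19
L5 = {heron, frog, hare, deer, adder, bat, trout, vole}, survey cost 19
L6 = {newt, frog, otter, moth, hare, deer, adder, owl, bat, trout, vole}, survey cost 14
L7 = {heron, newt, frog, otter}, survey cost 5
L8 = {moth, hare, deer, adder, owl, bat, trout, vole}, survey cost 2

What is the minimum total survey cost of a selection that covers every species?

7

L7, L8 cover every species at survey cost 5 + 2 = 7.
Any cover uses at least 2 transects; among all covering selections none totals below 7.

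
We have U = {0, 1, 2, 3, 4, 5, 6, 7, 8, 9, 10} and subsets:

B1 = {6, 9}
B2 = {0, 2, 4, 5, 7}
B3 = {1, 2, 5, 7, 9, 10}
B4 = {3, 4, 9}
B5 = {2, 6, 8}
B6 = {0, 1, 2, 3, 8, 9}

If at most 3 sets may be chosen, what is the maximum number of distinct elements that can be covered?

10

Choosing B1, B2, B6 covers {0, 1, 2, 3, 4, 5, 6, 7, 8, 9} — 10 elements.
No choice of 3 sets does better; here 10 is left uncovered.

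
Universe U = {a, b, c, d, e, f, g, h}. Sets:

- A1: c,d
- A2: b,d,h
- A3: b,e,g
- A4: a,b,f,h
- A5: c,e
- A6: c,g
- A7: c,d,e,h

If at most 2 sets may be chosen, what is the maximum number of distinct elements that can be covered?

7

Choosing A4, A7 covers {a, b, c, d, e, f, h} — 7 elements.
No choice of 2 sets does better; here g is left uncovered.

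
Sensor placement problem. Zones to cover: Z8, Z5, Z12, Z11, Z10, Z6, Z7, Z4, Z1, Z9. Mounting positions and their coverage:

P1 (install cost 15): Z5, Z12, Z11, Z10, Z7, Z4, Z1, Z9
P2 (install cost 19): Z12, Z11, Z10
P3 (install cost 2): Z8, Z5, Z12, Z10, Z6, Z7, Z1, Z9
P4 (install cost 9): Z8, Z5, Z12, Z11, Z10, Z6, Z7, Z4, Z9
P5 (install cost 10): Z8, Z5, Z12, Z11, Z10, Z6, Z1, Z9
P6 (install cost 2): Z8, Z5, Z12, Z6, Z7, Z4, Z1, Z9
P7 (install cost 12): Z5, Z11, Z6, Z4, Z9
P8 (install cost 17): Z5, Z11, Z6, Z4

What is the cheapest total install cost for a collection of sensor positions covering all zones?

11

P3, P4 cover every zone at install cost 2 + 9 = 11.
Any cover uses at least 2 sensor positions; among all covering selections none totals below 11.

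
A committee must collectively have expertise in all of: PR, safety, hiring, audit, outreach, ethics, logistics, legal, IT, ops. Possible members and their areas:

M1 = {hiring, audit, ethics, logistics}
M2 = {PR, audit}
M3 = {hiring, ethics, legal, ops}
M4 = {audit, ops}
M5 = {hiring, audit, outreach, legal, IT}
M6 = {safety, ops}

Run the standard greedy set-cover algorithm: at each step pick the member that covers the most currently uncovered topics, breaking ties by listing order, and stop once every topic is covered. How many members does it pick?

4

Pick 1: M5 covers 5 new topics (hiring, audit, outreach, legal, IT).
Pick 2: M1 covers 2 new topics (ethics, logistics).
Pick 3: M6 covers 2 new topics (safety, ops).
Pick 4: M2 covers 1 new topics (PR).
Greedy uses 4 members.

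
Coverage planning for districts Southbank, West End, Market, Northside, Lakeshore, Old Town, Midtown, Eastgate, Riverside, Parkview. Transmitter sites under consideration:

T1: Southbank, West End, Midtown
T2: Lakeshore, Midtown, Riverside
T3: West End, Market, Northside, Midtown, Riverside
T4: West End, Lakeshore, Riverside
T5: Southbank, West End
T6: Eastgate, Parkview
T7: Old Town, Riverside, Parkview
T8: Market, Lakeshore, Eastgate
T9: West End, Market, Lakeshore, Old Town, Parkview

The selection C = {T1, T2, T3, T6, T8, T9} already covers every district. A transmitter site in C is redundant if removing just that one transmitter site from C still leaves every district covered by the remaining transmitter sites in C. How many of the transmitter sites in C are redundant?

Drop T1: Southbank uncovered — not redundant.
Drop T2: the rest still cover every district — redundant.
Drop T3: Northside uncovered — not redundant.
Drop T6: the rest still cover every district — redundant.
Drop T8: the rest still cover every district — redundant.
Drop T9: Old Town uncovered — not redundant.
3 redundant: T2, T6, T8.

3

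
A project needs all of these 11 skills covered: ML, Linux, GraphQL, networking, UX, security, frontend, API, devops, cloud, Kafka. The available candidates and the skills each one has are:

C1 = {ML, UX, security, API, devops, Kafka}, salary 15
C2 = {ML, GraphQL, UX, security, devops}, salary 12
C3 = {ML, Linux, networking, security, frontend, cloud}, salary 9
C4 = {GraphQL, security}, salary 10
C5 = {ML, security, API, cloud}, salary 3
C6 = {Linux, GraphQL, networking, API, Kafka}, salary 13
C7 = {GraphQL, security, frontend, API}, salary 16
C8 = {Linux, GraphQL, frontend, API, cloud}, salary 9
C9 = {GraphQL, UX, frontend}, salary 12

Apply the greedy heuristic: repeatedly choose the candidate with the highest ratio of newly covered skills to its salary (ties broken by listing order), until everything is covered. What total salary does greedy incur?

Pick 1: C5 adds 4 new (ML, security, API, cloud) at salary 3 (ratio 4/3).
Pick 2: C3 adds 3 new (Linux, networking, frontend) at salary 9 (ratio 3/9).
Pick 3: C2 adds 3 new (GraphQL, UX, devops) at salary 12 (ratio 3/12).
Pick 4: C6 adds 1 new (Kafka) at salary 13 (ratio 1/13).
Greedy total salary: 3 + 9 + 12 + 13 = 37. (The true optimum is 33, so greedy overshoots here.)

37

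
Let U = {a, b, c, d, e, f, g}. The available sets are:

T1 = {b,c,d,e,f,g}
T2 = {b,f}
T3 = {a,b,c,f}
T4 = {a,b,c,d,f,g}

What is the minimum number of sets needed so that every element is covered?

T1, T3 together cover {a, b, c, d, e, f, g} — every element.
No single set contains all 7 elements, so 2 is optimal.

2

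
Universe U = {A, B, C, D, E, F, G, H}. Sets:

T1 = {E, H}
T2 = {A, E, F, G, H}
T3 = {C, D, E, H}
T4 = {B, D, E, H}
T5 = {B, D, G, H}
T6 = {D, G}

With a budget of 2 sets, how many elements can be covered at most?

Choosing T2, T3 covers {A, C, D, E, F, G, H} — 7 elements.
No choice of 2 sets does better; here B is left uncovered.

7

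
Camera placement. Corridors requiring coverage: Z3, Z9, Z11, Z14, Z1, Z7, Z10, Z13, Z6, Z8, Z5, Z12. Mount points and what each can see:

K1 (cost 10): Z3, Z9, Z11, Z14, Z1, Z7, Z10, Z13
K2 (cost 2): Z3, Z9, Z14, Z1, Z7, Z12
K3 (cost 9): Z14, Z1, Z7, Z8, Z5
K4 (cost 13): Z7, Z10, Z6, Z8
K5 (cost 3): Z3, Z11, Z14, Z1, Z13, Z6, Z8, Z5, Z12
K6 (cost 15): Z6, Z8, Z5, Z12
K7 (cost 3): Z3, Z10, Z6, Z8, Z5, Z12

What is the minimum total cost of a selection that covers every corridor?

K2, K5, K7 cover every corridor at cost 2 + 3 + 3 = 8.
Any cover uses at least 2 camera mounts; among all covering selections none totals below 8.

8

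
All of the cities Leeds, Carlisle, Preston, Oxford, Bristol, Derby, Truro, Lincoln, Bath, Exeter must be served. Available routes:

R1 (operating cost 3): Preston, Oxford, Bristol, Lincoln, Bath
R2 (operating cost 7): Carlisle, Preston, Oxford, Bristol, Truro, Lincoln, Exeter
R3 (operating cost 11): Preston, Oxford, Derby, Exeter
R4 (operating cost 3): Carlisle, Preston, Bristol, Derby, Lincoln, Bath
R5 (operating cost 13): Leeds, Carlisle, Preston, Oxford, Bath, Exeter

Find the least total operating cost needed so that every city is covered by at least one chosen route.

R2, R4, R5 cover every city at operating cost 7 + 3 + 13 = 23.
Any cover uses at least 3 routes; among all covering selections none totals below 23.

23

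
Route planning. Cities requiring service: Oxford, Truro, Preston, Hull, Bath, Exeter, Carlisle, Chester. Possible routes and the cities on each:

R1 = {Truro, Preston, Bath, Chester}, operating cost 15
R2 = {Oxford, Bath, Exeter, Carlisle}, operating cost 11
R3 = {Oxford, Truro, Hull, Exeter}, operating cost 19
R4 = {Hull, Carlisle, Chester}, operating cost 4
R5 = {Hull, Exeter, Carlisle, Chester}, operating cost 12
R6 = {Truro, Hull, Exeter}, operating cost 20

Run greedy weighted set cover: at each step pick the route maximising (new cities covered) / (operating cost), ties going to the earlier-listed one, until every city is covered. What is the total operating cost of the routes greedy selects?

30

Pick 1: R4 adds 3 new (Hull, Carlisle, Chester) at operating cost 4 (ratio 3/4).
Pick 2: R2 adds 3 new (Oxford, Bath, Exeter) at operating cost 11 (ratio 3/11).
Pick 3: R1 adds 2 new (Truro, Preston) at operating cost 15 (ratio 2/15).
Greedy total operating cost: 4 + 11 + 15 = 30.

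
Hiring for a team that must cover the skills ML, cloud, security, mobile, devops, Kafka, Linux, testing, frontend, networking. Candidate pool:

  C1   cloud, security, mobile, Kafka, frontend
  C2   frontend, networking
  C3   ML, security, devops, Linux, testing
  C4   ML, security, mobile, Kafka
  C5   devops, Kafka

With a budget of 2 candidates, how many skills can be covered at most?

Choosing C1, C3 covers {ML, cloud, security, mobile, devops, Kafka, Linux, testing, frontend} — 9 skills.
No choice of 2 candidates does better; here networking is left uncovered.

9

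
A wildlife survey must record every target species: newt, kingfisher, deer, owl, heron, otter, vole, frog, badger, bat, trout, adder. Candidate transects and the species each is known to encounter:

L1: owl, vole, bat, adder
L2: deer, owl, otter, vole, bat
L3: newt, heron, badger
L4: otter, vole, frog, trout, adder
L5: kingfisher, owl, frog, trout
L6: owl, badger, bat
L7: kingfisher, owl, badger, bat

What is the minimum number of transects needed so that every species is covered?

4

L1, L2, L3, L5 together cover {newt, kingfisher, deer, owl, heron, otter, vole, frog, badger, bat, trout, adder} — every species.
No 3 of the 7 transects cover everything (all 35 triples fall short), so 4 is minimum.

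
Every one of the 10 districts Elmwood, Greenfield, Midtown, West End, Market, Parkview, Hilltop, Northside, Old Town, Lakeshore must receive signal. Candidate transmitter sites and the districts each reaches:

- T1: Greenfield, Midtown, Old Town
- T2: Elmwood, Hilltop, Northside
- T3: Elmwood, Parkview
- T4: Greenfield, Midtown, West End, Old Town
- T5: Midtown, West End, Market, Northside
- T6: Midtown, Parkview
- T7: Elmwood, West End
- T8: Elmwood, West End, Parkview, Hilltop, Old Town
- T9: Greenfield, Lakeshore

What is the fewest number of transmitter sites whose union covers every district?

3

T5, T8, T9 together cover {Elmwood, Greenfield, Midtown, West End, Market, Parkview, Hilltop, Northside, Old Town, Lakeshore} — every district.
No 2 of the 9 transmitter sites cover everything (all 36 pairs fall short), so 3 is minimum.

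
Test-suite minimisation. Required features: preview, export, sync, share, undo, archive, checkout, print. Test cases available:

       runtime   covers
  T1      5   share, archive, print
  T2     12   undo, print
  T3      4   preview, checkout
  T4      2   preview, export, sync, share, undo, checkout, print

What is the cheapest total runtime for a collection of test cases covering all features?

7

T1, T4 cover every feature at runtime 5 + 2 = 7.
Any cover uses at least 2 test cases; among all covering selections none totals below 7.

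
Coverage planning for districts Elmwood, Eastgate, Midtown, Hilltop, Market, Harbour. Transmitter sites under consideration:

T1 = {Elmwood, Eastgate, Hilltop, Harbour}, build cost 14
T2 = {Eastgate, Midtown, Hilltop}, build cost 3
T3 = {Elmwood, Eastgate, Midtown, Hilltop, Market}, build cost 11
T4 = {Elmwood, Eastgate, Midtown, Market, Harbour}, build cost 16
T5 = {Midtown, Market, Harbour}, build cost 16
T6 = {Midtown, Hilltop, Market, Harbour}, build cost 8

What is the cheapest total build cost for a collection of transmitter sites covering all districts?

T2, T4 cover every district at build cost 3 + 16 = 19.
Any cover uses at least 2 transmitter sites; among all covering selections none totals below 19.
Greedy by coverage-per-build cost would pick T2, T6, T3 for 22 — worse than the optimum 19.

19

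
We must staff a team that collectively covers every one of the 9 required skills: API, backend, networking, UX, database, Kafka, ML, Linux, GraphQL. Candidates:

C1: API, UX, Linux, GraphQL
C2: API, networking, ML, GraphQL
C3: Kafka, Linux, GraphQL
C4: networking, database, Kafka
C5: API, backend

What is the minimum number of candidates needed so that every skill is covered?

C1, C2, C4, C5 together cover {API, backend, networking, UX, database, Kafka, ML, Linux, GraphQL} — every skill.
No 3 of the 5 candidates cover everything (all 10 triples fall short), so 4 is minimum.

4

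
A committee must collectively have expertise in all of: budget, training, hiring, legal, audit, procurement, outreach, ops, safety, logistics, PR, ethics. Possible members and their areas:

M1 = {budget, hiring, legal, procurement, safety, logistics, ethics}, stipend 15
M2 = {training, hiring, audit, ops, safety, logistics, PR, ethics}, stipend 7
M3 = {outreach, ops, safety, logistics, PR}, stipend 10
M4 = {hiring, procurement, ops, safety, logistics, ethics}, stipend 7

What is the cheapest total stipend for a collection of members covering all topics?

32

M1, M2, M3 cover every topic at stipend 15 + 7 + 10 = 32.
Any cover uses at least 3 members; among all covering selections none totals below 32.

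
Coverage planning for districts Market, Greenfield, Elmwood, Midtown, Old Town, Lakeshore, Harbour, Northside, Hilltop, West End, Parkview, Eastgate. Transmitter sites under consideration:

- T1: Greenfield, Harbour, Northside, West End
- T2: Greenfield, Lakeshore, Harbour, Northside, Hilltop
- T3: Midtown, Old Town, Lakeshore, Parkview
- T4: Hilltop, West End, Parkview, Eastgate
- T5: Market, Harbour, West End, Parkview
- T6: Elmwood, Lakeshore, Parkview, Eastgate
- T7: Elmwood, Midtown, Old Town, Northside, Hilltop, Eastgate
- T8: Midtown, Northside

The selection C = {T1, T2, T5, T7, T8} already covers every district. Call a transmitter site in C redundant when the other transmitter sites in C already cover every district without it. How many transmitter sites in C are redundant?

2

Drop T1: the rest still cover every district — redundant.
Drop T2: Lakeshore uncovered — not redundant.
Drop T5: Market, Parkview uncovered — not redundant.
Drop T7: Elmwood, Old Town, Eastgate uncovered — not redundant.
Drop T8: the rest still cover every district — redundant.
2 redundant: T1, T8.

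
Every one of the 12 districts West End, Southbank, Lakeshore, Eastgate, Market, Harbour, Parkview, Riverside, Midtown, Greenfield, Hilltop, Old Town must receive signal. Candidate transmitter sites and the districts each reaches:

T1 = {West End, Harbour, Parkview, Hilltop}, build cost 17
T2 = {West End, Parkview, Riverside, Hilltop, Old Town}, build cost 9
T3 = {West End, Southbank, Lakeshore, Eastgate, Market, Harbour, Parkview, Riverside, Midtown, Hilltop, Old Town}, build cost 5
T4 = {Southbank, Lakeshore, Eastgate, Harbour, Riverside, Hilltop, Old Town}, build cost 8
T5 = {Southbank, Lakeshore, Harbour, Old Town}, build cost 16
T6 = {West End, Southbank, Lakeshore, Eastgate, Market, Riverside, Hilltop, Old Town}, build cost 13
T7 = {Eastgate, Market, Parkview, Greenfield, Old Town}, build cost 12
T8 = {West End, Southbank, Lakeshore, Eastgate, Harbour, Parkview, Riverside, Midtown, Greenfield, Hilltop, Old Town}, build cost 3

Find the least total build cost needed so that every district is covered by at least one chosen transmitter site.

T3, T8 cover every district at build cost 5 + 3 = 8.
Any cover uses at least 2 transmitter sites; among all covering selections none totals below 8.

8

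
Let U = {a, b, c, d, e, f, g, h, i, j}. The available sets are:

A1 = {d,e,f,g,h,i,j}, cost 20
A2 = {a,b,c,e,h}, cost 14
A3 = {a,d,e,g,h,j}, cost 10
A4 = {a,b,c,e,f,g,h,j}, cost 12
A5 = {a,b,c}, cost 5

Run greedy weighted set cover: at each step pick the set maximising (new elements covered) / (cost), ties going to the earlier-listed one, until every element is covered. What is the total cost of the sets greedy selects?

Pick 1: A4 adds 8 new (a, b, c, e, f, g, h, j) at cost 12 (ratio 8/12).
Pick 2: A1 adds 2 new (d, i) at cost 20 (ratio 2/20).
Greedy total cost: 12 + 20 = 32. (The true optimum is 25, so greedy overshoots here.)

32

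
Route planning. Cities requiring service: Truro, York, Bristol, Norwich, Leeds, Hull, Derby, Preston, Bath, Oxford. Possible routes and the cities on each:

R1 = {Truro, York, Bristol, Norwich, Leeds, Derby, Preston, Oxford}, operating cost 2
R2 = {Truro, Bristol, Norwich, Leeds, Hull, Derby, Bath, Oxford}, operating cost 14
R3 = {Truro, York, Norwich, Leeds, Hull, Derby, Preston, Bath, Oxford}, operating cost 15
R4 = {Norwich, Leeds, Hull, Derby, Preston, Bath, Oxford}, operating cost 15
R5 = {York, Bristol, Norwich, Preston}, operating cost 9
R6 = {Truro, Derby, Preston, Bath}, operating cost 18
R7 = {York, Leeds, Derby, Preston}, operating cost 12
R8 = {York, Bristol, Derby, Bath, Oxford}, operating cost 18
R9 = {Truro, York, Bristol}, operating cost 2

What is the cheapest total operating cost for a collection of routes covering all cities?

R1, R2 cover every city at operating cost 2 + 14 = 16.
Any cover uses at least 2 routes; among all covering selections none totals below 16.

16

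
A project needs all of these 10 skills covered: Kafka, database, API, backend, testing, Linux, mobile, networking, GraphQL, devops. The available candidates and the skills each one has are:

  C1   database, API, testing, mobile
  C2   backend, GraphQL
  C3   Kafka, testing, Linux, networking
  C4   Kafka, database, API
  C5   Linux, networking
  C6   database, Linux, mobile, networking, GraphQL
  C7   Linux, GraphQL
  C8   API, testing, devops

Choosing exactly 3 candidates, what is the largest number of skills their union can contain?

9

Choosing C1, C2, C3 covers {Kafka, database, API, backend, testing, Linux, mobile, networking, GraphQL} — 9 skills.
No choice of 3 candidates does better; here devops is left uncovered.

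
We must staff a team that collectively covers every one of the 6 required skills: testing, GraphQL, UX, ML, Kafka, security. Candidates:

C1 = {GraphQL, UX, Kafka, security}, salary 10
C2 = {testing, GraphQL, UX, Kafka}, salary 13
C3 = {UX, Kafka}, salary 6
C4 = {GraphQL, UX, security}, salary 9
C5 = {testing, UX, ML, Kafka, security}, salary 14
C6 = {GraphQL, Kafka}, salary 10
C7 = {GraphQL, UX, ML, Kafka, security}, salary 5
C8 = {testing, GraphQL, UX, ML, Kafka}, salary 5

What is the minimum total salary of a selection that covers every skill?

C7, C8 cover every skill at salary 5 + 5 = 10.
Any cover uses at least 2 candidates; among all covering selections none totals below 10.

10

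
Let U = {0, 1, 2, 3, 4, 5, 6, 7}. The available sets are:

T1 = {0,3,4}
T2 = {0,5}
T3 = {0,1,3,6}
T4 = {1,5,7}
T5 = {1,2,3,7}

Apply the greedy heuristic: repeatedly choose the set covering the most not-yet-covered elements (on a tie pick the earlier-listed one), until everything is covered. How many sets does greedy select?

Pick 1: T3 covers 4 new elements (0, 1, 3, 6).
Pick 2: T4 covers 2 new elements (5, 7).
Pick 3: T1 covers 1 new elements (4).
Pick 4: T5 covers 1 new elements (2).
Greedy uses 4 sets.

4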